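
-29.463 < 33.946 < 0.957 False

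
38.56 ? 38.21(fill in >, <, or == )>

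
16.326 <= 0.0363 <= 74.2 False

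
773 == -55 False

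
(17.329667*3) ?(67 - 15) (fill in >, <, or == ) <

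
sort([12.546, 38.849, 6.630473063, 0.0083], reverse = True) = [38.849, 12.546, 6.630473063, 0.0083]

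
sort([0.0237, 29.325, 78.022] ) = [0.0237, 29.325, 78.022]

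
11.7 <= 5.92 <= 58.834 False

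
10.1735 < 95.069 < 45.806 False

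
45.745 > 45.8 False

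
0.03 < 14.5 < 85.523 True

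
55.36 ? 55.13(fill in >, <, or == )>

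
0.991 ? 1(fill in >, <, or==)<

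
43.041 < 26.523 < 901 False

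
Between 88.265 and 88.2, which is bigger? 88.265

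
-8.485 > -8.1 False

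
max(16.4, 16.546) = 16.546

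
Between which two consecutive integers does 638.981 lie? 638 and 639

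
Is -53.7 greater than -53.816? Yes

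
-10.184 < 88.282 True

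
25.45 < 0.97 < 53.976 False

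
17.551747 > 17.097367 True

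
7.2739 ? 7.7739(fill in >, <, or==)<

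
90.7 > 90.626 True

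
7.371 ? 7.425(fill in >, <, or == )<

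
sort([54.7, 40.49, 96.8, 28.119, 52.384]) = [28.119, 40.49, 52.384, 54.7, 96.8]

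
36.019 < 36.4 True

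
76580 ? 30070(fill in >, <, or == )>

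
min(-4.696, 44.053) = -4.696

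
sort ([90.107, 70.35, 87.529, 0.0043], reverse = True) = [90.107, 87.529, 70.35, 0.0043]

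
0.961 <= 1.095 True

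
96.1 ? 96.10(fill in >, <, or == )==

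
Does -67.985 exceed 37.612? No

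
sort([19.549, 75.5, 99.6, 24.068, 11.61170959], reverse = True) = [99.6, 75.5, 24.068, 19.549, 11.61170959]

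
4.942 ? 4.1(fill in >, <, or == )>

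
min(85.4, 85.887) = 85.4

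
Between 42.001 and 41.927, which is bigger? 42.001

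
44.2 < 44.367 True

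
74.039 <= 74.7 True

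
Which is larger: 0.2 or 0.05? 0.2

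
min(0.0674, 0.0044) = 0.0044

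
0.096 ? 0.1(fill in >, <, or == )<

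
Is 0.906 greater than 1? No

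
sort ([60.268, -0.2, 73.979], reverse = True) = [73.979, 60.268, -0.2]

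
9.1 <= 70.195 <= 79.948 True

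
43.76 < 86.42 True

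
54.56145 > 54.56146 False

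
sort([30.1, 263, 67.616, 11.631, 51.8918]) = [11.631, 30.1, 51.8918, 67.616, 263]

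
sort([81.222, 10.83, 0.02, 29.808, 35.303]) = [0.02, 10.83, 29.808, 35.303, 81.222]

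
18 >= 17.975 True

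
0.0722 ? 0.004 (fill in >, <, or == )>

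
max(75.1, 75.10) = 75.10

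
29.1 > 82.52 False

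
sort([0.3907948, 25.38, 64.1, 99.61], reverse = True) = [99.61, 64.1, 25.38, 0.3907948]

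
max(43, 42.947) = 43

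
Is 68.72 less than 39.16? No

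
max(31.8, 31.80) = 31.80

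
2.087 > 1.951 True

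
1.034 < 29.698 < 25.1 False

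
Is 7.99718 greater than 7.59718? Yes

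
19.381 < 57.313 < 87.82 True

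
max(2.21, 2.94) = 2.94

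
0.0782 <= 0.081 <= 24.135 True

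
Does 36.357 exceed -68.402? Yes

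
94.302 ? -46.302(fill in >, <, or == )>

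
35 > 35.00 False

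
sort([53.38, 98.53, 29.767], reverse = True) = [98.53, 53.38, 29.767]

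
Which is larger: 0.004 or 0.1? 0.1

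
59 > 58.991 True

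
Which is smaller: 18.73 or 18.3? 18.3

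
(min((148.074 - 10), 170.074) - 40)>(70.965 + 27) True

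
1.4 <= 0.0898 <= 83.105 False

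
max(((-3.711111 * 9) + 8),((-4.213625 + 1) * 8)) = -25.399999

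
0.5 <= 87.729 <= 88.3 True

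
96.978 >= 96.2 True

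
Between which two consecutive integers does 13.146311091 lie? 13 and 14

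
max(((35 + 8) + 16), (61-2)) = 59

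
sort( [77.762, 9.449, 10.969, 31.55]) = [9.449, 10.969, 31.55, 77.762]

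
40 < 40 False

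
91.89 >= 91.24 True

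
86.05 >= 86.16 False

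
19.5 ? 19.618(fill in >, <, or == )<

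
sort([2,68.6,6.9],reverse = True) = [68.6,6.9,2]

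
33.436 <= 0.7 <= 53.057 False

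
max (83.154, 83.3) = 83.3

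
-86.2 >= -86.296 True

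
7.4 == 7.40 True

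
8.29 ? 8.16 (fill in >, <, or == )>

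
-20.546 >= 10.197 False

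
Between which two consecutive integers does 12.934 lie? 12 and 13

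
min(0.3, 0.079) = 0.079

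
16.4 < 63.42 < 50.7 False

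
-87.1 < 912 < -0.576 False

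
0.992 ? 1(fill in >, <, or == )<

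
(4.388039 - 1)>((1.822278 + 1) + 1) False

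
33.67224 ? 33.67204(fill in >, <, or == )>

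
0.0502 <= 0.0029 False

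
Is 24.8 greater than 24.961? No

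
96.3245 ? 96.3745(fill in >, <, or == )<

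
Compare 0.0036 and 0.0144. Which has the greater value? 0.0144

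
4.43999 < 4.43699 False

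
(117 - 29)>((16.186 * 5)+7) True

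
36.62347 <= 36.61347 False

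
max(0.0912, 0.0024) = 0.0912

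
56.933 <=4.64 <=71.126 False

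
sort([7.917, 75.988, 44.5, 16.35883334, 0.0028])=[0.0028, 7.917, 16.35883334, 44.5, 75.988]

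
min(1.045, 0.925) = 0.925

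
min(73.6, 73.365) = 73.365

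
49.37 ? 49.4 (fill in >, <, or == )<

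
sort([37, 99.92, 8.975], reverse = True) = [99.92, 37, 8.975]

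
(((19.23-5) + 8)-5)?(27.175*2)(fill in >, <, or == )<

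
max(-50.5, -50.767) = -50.5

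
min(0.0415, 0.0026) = 0.0026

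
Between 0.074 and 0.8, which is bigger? 0.8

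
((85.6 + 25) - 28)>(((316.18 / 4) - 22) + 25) True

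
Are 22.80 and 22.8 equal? Yes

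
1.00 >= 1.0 True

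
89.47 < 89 False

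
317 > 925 False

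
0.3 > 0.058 True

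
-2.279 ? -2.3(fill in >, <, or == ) >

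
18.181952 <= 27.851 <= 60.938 True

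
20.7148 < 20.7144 False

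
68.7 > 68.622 True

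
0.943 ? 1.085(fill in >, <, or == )<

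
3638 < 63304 True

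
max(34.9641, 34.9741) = 34.9741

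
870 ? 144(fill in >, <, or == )>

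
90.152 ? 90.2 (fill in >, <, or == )<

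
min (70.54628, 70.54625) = 70.54625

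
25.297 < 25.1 False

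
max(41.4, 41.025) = 41.4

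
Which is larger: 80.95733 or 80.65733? 80.95733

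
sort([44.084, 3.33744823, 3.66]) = [3.33744823, 3.66, 44.084]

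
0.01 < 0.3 True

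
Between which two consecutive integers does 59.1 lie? 59 and 60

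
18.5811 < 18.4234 False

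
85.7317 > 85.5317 True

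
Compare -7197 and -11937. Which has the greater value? -7197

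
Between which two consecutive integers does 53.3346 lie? 53 and 54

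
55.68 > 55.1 True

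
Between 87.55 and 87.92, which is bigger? 87.92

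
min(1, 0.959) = 0.959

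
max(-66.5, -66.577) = -66.5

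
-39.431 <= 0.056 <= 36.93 True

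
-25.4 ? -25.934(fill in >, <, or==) >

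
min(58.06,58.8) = 58.06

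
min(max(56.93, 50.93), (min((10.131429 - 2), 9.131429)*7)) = 56.920003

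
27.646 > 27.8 False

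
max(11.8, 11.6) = 11.8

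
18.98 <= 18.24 False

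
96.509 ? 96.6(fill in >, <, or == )<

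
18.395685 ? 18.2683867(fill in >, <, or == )>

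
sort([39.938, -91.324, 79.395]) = [-91.324, 39.938, 79.395]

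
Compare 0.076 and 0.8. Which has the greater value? 0.8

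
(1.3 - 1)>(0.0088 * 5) True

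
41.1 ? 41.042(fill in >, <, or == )>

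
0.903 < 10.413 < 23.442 True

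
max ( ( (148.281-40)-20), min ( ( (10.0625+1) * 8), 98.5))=88.5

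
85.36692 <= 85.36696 True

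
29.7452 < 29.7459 True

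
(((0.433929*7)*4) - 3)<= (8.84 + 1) True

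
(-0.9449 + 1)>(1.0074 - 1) True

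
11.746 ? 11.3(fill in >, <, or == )>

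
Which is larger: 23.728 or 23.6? 23.728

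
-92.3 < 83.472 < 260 True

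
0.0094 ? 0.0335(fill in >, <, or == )<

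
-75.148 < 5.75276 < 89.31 True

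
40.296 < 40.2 False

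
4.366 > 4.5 False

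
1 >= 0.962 True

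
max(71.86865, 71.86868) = 71.86868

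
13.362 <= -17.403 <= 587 False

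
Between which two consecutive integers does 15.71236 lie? 15 and 16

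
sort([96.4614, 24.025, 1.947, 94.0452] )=[1.947, 24.025, 94.0452, 96.4614]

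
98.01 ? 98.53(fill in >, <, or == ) <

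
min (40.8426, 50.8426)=40.8426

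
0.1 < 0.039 False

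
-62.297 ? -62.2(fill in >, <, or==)<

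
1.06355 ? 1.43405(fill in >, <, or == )<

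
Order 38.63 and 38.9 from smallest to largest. 38.63, 38.9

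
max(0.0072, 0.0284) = 0.0284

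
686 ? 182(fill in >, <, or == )>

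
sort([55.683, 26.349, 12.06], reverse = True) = [55.683, 26.349, 12.06]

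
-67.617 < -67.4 True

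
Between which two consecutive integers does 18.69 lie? 18 and 19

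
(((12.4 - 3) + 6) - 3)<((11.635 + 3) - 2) True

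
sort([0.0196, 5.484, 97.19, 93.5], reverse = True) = [97.19, 93.5, 5.484, 0.0196]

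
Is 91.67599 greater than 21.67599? Yes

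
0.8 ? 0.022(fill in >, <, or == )>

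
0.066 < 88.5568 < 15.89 False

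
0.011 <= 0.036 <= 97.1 True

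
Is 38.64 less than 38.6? No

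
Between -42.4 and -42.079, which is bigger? -42.079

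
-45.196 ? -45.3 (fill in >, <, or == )>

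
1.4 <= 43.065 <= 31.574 False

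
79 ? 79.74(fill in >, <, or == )<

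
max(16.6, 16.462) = 16.6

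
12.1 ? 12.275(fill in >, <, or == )<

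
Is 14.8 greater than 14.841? No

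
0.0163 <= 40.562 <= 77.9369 True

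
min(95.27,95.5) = 95.27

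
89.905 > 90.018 False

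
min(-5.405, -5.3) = -5.405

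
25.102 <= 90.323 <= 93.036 True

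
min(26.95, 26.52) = 26.52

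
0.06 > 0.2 False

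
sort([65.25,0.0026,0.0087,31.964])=[0.0026,0.0087,31.964,65.25]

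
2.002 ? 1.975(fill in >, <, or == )>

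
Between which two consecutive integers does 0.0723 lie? 0 and 1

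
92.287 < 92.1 False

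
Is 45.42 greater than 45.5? No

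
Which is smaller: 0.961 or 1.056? 0.961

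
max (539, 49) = 539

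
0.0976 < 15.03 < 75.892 True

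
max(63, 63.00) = 63.00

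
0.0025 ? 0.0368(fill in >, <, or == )<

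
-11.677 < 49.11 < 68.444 True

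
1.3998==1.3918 False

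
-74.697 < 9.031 True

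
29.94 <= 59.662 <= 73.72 True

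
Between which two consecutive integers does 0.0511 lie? 0 and 1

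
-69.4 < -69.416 False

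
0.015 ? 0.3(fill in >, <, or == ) <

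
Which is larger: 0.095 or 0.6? 0.6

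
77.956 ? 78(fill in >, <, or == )<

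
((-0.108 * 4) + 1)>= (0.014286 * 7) True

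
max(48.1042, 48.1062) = 48.1062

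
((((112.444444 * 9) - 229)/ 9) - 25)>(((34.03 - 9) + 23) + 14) False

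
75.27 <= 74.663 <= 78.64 False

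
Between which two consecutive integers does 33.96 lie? 33 and 34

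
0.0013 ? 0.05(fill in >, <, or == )<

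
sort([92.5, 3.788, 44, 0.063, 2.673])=[0.063, 2.673, 3.788, 44, 92.5]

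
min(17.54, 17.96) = 17.54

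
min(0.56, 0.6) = 0.56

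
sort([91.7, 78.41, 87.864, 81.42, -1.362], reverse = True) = [91.7, 87.864, 81.42, 78.41, -1.362]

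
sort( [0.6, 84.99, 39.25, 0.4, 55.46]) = [0.4, 0.6, 39.25, 55.46, 84.99]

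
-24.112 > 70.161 False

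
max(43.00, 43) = 43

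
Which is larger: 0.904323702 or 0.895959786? 0.904323702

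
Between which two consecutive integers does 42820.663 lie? 42820 and 42821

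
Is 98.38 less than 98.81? Yes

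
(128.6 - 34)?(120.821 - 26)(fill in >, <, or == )<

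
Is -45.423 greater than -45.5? Yes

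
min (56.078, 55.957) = 55.957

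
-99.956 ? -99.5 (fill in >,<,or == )<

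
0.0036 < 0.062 True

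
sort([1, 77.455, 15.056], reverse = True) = [77.455, 15.056, 1]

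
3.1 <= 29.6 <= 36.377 True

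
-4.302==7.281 False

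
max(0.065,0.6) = 0.6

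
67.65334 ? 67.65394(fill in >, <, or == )<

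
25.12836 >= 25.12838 False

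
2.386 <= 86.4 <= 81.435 False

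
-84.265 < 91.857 True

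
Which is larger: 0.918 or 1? 1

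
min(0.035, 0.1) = 0.035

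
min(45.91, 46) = 45.91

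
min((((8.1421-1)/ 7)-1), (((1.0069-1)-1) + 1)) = 0.0069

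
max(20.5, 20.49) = 20.5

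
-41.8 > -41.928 True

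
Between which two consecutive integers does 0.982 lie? 0 and 1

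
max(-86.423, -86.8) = -86.423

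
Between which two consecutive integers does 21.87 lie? 21 and 22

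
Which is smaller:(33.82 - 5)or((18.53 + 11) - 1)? ((18.53 + 11) - 1)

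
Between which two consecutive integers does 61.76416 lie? 61 and 62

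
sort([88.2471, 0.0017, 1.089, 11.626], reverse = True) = [88.2471, 11.626, 1.089, 0.0017]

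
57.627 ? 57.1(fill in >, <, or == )>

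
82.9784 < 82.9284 False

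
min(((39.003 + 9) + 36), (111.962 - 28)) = 83.962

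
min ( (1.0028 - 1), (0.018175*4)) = 0.0028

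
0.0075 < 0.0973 True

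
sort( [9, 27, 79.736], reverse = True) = [79.736, 27, 9]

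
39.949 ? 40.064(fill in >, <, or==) <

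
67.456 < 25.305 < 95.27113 False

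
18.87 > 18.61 True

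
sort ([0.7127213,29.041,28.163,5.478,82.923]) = [0.7127213,5.478,28.163,29.041,82.923]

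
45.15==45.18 False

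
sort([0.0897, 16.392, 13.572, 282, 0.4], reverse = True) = [282, 16.392, 13.572, 0.4, 0.0897]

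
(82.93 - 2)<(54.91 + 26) False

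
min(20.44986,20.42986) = 20.42986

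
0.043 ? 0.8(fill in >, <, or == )<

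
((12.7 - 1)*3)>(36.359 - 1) False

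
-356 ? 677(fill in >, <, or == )<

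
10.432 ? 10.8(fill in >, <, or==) <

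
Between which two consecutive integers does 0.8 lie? 0 and 1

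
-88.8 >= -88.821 True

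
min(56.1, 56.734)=56.1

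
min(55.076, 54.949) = 54.949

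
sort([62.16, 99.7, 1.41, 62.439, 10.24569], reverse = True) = [99.7, 62.439, 62.16, 10.24569, 1.41]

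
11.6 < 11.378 False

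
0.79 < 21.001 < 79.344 True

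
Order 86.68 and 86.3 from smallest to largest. 86.3, 86.68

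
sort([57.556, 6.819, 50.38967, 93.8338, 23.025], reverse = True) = [93.8338, 57.556, 50.38967, 23.025, 6.819]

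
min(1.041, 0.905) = 0.905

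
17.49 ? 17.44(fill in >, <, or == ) >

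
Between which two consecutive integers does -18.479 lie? -19 and -18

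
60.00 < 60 False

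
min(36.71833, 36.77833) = 36.71833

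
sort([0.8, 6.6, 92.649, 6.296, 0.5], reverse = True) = [92.649, 6.6, 6.296, 0.8, 0.5]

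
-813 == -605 False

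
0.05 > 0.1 False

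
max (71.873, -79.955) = 71.873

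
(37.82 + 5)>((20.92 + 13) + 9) False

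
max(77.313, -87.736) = 77.313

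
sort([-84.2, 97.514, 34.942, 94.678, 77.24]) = [-84.2, 34.942, 77.24, 94.678, 97.514]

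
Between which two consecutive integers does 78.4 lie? 78 and 79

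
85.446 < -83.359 False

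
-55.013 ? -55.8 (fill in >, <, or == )>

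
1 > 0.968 True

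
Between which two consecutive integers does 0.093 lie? 0 and 1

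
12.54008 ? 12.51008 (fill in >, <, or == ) >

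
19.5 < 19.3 False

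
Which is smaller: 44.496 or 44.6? 44.496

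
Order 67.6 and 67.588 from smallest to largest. 67.588, 67.6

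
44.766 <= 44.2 False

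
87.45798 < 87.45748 False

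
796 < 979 True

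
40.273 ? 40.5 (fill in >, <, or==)<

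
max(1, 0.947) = 1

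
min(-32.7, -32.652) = -32.7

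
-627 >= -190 False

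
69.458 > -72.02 True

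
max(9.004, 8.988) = 9.004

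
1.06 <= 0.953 False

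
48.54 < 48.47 False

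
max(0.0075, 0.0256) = 0.0256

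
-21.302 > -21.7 True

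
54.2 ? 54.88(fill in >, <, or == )<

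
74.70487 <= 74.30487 False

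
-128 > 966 False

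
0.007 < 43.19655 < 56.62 True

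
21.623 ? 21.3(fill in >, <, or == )>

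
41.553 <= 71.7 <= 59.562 False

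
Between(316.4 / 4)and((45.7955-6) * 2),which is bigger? ((45.7955-6) * 2)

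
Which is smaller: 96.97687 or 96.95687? 96.95687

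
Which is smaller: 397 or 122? 122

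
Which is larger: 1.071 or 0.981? 1.071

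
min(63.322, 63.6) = 63.322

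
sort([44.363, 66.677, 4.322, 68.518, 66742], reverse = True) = [66742, 68.518, 66.677, 44.363, 4.322]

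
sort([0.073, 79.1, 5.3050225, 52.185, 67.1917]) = [0.073, 5.3050225, 52.185, 67.1917, 79.1]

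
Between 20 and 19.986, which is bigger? 20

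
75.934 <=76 True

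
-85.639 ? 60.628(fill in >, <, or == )<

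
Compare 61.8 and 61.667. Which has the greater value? 61.8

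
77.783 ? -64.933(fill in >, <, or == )>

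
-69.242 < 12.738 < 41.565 True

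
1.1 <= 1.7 True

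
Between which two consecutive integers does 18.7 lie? 18 and 19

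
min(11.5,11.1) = 11.1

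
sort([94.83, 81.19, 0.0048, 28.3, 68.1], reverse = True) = [94.83, 81.19, 68.1, 28.3, 0.0048]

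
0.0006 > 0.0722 False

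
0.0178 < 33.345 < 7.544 False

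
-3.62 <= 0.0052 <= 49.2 True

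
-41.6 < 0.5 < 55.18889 True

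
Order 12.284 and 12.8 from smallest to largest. 12.284, 12.8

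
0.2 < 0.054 False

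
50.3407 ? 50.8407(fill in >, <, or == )<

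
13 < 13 False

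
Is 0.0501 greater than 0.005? Yes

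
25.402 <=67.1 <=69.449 True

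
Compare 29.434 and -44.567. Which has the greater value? 29.434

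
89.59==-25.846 False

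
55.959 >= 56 False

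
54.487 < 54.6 True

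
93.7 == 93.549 False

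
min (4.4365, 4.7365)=4.4365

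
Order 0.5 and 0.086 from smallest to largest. 0.086, 0.5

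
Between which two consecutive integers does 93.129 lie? 93 and 94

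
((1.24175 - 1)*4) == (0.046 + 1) False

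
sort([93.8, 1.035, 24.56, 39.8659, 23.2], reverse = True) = [93.8, 39.8659, 24.56, 23.2, 1.035]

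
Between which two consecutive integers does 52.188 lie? 52 and 53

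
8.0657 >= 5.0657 True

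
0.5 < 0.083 False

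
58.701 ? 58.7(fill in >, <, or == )>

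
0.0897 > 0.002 True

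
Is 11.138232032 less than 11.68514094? Yes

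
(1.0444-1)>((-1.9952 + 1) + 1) True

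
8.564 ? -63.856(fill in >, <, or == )>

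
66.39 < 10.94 False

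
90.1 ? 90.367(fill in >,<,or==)<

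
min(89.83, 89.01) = 89.01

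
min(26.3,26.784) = 26.3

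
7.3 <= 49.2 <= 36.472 False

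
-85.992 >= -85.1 False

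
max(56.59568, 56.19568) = 56.59568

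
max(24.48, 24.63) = 24.63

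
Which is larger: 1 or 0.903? 1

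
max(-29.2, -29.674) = -29.2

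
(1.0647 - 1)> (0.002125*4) True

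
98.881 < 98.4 False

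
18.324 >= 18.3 True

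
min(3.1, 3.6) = 3.1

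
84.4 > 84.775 False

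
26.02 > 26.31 False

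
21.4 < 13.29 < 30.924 False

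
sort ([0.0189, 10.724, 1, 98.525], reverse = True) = [98.525, 10.724, 1, 0.0189]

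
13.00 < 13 False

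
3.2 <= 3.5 True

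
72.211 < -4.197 False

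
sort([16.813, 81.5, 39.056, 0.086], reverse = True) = [81.5, 39.056, 16.813, 0.086]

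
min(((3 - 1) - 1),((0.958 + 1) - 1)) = 0.958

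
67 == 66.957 False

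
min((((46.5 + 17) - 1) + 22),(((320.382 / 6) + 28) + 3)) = 84.397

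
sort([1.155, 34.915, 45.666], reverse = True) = [45.666, 34.915, 1.155]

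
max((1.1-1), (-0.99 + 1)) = 0.1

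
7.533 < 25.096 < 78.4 True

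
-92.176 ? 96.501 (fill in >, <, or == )<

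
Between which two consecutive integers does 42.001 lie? 42 and 43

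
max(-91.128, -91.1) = -91.1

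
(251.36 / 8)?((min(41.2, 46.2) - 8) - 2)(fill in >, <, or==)>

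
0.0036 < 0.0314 True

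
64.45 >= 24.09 True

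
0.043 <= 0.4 True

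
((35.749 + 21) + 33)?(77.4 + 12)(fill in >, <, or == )>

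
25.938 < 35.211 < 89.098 True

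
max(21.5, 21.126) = 21.5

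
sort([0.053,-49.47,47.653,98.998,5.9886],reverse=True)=[98.998,47.653,5.9886,0.053,-49.47]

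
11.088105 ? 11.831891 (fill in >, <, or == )<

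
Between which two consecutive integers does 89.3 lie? 89 and 90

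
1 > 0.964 True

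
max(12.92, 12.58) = 12.92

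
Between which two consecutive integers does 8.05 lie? 8 and 9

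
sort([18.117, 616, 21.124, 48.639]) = [18.117, 21.124, 48.639, 616]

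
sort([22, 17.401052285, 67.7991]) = [17.401052285, 22, 67.7991]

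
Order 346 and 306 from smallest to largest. 306, 346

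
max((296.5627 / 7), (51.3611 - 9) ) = 42.3661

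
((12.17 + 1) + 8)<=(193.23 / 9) True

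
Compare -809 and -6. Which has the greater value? -6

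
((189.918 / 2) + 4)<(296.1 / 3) False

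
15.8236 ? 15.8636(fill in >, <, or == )<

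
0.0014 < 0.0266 True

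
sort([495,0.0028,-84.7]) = [-84.7,0.0028,495]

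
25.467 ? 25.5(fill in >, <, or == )<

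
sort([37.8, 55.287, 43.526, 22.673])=[22.673, 37.8, 43.526, 55.287]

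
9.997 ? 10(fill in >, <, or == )<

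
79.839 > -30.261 True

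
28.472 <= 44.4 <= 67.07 True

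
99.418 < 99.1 False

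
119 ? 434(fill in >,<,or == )<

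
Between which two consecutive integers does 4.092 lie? 4 and 5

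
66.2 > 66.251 False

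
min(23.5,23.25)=23.25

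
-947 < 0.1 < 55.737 True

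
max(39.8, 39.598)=39.8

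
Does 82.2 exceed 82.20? No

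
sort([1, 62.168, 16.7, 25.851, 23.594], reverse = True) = [62.168, 25.851, 23.594, 16.7, 1]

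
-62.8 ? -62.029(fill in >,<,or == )<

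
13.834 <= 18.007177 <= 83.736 True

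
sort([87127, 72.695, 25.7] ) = [25.7, 72.695, 87127]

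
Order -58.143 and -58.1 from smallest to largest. -58.143, -58.1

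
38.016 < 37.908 False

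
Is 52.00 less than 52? No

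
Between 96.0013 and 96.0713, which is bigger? 96.0713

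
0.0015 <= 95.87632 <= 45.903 False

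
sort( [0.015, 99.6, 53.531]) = [0.015, 53.531, 99.6]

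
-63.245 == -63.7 False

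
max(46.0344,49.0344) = 49.0344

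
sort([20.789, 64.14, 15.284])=[15.284, 20.789, 64.14]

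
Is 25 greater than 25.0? No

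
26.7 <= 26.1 False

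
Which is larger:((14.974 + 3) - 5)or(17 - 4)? (17 - 4)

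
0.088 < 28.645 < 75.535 True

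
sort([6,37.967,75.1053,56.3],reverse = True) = [75.1053,56.3,37.967,6]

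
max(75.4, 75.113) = 75.4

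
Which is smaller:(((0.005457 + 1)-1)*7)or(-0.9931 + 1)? (-0.9931 + 1)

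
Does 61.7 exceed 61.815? No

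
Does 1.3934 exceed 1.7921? No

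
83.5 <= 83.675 True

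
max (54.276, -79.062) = 54.276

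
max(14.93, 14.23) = 14.93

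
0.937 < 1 True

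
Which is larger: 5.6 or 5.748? 5.748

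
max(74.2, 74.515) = 74.515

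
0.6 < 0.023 False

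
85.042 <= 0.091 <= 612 False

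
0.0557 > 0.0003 True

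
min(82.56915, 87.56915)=82.56915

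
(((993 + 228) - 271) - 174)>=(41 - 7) True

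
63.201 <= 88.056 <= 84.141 False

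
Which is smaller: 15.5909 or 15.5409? 15.5409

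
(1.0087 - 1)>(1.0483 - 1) False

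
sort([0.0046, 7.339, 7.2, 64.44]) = [0.0046, 7.2, 7.339, 64.44]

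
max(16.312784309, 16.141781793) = 16.312784309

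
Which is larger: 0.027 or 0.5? 0.5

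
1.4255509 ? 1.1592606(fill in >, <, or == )>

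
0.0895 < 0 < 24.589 False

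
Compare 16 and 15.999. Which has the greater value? 16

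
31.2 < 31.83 True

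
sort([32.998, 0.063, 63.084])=[0.063, 32.998, 63.084]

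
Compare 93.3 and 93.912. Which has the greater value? 93.912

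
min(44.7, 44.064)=44.064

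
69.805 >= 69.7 True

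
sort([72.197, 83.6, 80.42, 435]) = [72.197, 80.42, 83.6, 435]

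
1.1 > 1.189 False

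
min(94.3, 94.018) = 94.018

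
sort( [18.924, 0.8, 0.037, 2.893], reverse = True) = [18.924, 2.893, 0.8, 0.037]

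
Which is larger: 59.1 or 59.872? 59.872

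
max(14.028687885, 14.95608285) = 14.95608285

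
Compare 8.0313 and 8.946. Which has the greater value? 8.946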